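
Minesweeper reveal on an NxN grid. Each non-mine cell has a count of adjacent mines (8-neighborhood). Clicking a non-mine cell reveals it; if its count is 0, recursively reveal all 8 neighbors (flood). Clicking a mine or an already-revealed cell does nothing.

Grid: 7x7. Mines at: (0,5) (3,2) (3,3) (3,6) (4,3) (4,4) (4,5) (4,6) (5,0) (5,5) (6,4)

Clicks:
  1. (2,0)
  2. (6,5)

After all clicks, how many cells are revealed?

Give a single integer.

Click 1 (2,0) count=0: revealed 19 new [(0,0) (0,1) (0,2) (0,3) (0,4) (1,0) (1,1) (1,2) (1,3) (1,4) (2,0) (2,1) (2,2) (2,3) (2,4) (3,0) (3,1) (4,0) (4,1)] -> total=19
Click 2 (6,5) count=2: revealed 1 new [(6,5)] -> total=20

Answer: 20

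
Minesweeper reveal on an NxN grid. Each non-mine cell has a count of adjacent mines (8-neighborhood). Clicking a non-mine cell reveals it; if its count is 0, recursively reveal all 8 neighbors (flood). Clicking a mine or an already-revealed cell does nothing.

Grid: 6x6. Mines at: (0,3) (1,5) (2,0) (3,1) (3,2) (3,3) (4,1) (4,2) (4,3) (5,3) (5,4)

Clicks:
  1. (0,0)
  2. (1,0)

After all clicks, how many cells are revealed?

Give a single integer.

Answer: 6

Derivation:
Click 1 (0,0) count=0: revealed 6 new [(0,0) (0,1) (0,2) (1,0) (1,1) (1,2)] -> total=6
Click 2 (1,0) count=1: revealed 0 new [(none)] -> total=6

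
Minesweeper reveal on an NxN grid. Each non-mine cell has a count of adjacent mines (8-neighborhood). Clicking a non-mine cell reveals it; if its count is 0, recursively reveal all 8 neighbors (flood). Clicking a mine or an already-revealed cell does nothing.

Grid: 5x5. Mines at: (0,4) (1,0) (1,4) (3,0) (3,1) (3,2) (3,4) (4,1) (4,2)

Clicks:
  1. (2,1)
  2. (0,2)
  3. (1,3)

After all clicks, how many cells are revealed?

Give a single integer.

Click 1 (2,1) count=4: revealed 1 new [(2,1)] -> total=1
Click 2 (0,2) count=0: revealed 8 new [(0,1) (0,2) (0,3) (1,1) (1,2) (1,3) (2,2) (2,3)] -> total=9
Click 3 (1,3) count=2: revealed 0 new [(none)] -> total=9

Answer: 9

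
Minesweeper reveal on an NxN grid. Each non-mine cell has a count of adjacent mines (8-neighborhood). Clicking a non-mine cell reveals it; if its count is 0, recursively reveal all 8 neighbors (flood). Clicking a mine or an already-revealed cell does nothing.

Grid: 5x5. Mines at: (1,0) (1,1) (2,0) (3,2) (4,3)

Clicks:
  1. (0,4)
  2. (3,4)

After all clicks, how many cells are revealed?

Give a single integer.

Click 1 (0,4) count=0: revealed 11 new [(0,2) (0,3) (0,4) (1,2) (1,3) (1,4) (2,2) (2,3) (2,4) (3,3) (3,4)] -> total=11
Click 2 (3,4) count=1: revealed 0 new [(none)] -> total=11

Answer: 11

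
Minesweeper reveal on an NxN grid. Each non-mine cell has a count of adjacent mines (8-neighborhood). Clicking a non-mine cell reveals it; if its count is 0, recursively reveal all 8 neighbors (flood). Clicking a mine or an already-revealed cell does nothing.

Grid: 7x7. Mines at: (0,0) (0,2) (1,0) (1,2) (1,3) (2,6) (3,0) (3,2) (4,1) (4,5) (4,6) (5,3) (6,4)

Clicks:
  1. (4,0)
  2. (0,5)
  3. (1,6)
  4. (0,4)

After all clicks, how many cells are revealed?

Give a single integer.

Answer: 7

Derivation:
Click 1 (4,0) count=2: revealed 1 new [(4,0)] -> total=1
Click 2 (0,5) count=0: revealed 6 new [(0,4) (0,5) (0,6) (1,4) (1,5) (1,6)] -> total=7
Click 3 (1,6) count=1: revealed 0 new [(none)] -> total=7
Click 4 (0,4) count=1: revealed 0 new [(none)] -> total=7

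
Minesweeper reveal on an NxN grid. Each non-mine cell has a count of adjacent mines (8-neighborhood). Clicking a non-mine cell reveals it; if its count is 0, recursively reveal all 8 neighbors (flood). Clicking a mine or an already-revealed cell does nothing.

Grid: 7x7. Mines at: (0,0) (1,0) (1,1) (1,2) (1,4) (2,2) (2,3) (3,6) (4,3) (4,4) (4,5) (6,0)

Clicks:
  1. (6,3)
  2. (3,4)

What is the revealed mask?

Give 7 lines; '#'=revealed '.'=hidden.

Click 1 (6,3) count=0: revealed 12 new [(5,1) (5,2) (5,3) (5,4) (5,5) (5,6) (6,1) (6,2) (6,3) (6,4) (6,5) (6,6)] -> total=12
Click 2 (3,4) count=4: revealed 1 new [(3,4)] -> total=13

Answer: .......
.......
.......
....#..
.......
.######
.######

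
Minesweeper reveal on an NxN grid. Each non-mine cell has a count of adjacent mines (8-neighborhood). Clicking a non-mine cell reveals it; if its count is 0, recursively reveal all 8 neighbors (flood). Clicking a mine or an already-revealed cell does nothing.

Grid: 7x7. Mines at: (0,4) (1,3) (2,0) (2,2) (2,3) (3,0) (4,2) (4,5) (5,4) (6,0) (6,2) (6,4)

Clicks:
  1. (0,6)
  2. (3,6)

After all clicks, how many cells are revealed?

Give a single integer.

Answer: 11

Derivation:
Click 1 (0,6) count=0: revealed 11 new [(0,5) (0,6) (1,4) (1,5) (1,6) (2,4) (2,5) (2,6) (3,4) (3,5) (3,6)] -> total=11
Click 2 (3,6) count=1: revealed 0 new [(none)] -> total=11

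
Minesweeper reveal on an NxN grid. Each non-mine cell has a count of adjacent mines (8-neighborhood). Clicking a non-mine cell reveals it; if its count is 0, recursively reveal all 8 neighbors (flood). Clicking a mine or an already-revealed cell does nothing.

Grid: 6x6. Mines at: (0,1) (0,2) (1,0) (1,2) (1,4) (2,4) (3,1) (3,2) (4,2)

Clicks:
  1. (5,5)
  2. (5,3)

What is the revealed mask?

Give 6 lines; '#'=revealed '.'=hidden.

Answer: ......
......
......
...###
...###
...###

Derivation:
Click 1 (5,5) count=0: revealed 9 new [(3,3) (3,4) (3,5) (4,3) (4,4) (4,5) (5,3) (5,4) (5,5)] -> total=9
Click 2 (5,3) count=1: revealed 0 new [(none)] -> total=9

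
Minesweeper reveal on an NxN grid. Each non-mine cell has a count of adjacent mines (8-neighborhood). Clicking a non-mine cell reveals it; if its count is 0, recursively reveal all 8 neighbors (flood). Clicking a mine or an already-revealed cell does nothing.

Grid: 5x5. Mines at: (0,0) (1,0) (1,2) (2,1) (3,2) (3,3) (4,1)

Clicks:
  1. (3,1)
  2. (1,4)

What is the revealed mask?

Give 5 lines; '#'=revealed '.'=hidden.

Click 1 (3,1) count=3: revealed 1 new [(3,1)] -> total=1
Click 2 (1,4) count=0: revealed 6 new [(0,3) (0,4) (1,3) (1,4) (2,3) (2,4)] -> total=7

Answer: ...##
...##
...##
.#...
.....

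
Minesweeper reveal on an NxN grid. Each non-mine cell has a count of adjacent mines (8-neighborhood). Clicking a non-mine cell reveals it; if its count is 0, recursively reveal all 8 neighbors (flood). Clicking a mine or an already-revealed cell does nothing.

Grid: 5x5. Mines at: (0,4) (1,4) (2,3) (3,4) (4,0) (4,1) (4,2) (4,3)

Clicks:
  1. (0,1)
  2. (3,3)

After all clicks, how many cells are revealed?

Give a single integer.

Answer: 15

Derivation:
Click 1 (0,1) count=0: revealed 14 new [(0,0) (0,1) (0,2) (0,3) (1,0) (1,1) (1,2) (1,3) (2,0) (2,1) (2,2) (3,0) (3,1) (3,2)] -> total=14
Click 2 (3,3) count=4: revealed 1 new [(3,3)] -> total=15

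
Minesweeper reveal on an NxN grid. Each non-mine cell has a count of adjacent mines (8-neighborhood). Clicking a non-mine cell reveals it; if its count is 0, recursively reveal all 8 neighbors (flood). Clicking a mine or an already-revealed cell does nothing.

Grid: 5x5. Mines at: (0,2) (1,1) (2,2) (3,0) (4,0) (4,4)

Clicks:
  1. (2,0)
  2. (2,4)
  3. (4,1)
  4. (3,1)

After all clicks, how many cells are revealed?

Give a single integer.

Click 1 (2,0) count=2: revealed 1 new [(2,0)] -> total=1
Click 2 (2,4) count=0: revealed 8 new [(0,3) (0,4) (1,3) (1,4) (2,3) (2,4) (3,3) (3,4)] -> total=9
Click 3 (4,1) count=2: revealed 1 new [(4,1)] -> total=10
Click 4 (3,1) count=3: revealed 1 new [(3,1)] -> total=11

Answer: 11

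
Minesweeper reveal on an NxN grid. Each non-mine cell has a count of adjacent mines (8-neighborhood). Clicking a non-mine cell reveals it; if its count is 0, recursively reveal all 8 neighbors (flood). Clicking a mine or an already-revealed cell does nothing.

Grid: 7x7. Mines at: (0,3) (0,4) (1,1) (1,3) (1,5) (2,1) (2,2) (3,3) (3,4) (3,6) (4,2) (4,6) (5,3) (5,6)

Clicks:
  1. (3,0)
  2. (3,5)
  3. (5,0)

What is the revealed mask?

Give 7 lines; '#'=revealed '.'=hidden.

Click 1 (3,0) count=1: revealed 1 new [(3,0)] -> total=1
Click 2 (3,5) count=3: revealed 1 new [(3,5)] -> total=2
Click 3 (5,0) count=0: revealed 9 new [(3,1) (4,0) (4,1) (5,0) (5,1) (5,2) (6,0) (6,1) (6,2)] -> total=11

Answer: .......
.......
.......
##...#.
##.....
###....
###....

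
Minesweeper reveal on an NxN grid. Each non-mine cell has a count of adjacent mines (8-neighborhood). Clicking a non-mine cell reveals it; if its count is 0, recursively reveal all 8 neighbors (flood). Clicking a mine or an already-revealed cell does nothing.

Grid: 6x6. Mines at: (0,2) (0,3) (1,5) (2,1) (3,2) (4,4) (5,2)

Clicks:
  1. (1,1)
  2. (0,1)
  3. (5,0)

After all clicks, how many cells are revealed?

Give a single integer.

Answer: 8

Derivation:
Click 1 (1,1) count=2: revealed 1 new [(1,1)] -> total=1
Click 2 (0,1) count=1: revealed 1 new [(0,1)] -> total=2
Click 3 (5,0) count=0: revealed 6 new [(3,0) (3,1) (4,0) (4,1) (5,0) (5,1)] -> total=8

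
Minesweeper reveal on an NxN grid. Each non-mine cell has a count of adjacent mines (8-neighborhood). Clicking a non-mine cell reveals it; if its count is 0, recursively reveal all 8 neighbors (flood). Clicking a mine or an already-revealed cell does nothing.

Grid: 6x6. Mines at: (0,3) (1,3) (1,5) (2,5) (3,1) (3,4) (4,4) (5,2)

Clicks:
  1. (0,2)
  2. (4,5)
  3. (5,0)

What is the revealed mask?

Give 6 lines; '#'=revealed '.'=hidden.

Click 1 (0,2) count=2: revealed 1 new [(0,2)] -> total=1
Click 2 (4,5) count=2: revealed 1 new [(4,5)] -> total=2
Click 3 (5,0) count=0: revealed 4 new [(4,0) (4,1) (5,0) (5,1)] -> total=6

Answer: ..#...
......
......
......
##...#
##....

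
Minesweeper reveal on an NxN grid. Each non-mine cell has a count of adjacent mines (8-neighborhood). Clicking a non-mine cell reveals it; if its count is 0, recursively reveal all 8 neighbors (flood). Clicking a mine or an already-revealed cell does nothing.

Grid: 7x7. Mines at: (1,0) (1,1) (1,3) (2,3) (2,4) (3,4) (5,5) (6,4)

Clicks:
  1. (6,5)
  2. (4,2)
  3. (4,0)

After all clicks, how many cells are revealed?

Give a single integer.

Answer: 20

Derivation:
Click 1 (6,5) count=2: revealed 1 new [(6,5)] -> total=1
Click 2 (4,2) count=0: revealed 19 new [(2,0) (2,1) (2,2) (3,0) (3,1) (3,2) (3,3) (4,0) (4,1) (4,2) (4,3) (5,0) (5,1) (5,2) (5,3) (6,0) (6,1) (6,2) (6,3)] -> total=20
Click 3 (4,0) count=0: revealed 0 new [(none)] -> total=20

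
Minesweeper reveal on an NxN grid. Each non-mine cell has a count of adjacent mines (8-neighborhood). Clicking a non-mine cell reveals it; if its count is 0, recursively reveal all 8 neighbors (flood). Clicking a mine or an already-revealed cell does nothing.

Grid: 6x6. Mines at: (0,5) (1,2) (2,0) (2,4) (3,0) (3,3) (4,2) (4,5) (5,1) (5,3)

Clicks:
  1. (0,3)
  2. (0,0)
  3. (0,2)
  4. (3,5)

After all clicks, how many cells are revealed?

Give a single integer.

Click 1 (0,3) count=1: revealed 1 new [(0,3)] -> total=1
Click 2 (0,0) count=0: revealed 4 new [(0,0) (0,1) (1,0) (1,1)] -> total=5
Click 3 (0,2) count=1: revealed 1 new [(0,2)] -> total=6
Click 4 (3,5) count=2: revealed 1 new [(3,5)] -> total=7

Answer: 7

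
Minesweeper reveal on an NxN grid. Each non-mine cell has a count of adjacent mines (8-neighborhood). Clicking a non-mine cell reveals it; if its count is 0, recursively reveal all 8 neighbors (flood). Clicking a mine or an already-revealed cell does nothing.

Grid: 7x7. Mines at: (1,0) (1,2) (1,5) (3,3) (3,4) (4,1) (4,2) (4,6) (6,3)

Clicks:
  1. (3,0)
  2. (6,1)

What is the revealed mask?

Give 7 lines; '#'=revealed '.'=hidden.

Answer: .......
.......
.......
#......
.......
###....
###....

Derivation:
Click 1 (3,0) count=1: revealed 1 new [(3,0)] -> total=1
Click 2 (6,1) count=0: revealed 6 new [(5,0) (5,1) (5,2) (6,0) (6,1) (6,2)] -> total=7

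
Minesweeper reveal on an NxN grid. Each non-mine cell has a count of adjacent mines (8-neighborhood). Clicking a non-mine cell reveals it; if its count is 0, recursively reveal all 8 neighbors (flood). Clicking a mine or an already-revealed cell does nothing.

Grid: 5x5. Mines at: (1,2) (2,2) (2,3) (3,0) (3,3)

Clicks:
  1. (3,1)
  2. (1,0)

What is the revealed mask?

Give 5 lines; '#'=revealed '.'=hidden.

Click 1 (3,1) count=2: revealed 1 new [(3,1)] -> total=1
Click 2 (1,0) count=0: revealed 6 new [(0,0) (0,1) (1,0) (1,1) (2,0) (2,1)] -> total=7

Answer: ##...
##...
##...
.#...
.....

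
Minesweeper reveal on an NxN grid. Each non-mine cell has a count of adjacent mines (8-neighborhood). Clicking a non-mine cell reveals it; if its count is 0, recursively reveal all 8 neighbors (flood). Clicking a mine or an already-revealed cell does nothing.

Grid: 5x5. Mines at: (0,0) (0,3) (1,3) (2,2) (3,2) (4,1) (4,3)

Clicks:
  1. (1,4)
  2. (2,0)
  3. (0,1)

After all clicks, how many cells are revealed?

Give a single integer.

Click 1 (1,4) count=2: revealed 1 new [(1,4)] -> total=1
Click 2 (2,0) count=0: revealed 6 new [(1,0) (1,1) (2,0) (2,1) (3,0) (3,1)] -> total=7
Click 3 (0,1) count=1: revealed 1 new [(0,1)] -> total=8

Answer: 8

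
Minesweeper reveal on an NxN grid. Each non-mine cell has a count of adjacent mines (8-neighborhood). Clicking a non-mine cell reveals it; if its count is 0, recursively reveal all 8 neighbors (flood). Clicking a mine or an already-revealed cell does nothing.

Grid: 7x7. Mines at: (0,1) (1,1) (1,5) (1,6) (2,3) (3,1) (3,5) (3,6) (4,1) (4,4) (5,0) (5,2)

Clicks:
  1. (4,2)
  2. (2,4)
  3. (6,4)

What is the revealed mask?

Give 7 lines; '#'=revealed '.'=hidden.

Click 1 (4,2) count=3: revealed 1 new [(4,2)] -> total=1
Click 2 (2,4) count=3: revealed 1 new [(2,4)] -> total=2
Click 3 (6,4) count=0: revealed 10 new [(4,5) (4,6) (5,3) (5,4) (5,5) (5,6) (6,3) (6,4) (6,5) (6,6)] -> total=12

Answer: .......
.......
....#..
.......
..#..##
...####
...####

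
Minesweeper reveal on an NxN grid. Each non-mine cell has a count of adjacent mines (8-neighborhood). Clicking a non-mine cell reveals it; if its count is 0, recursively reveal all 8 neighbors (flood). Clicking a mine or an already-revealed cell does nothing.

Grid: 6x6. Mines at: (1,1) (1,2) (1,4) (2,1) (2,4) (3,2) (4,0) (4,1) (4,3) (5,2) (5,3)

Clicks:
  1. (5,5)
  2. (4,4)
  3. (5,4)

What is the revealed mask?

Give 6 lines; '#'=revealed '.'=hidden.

Answer: ......
......
......
....##
....##
....##

Derivation:
Click 1 (5,5) count=0: revealed 6 new [(3,4) (3,5) (4,4) (4,5) (5,4) (5,5)] -> total=6
Click 2 (4,4) count=2: revealed 0 new [(none)] -> total=6
Click 3 (5,4) count=2: revealed 0 new [(none)] -> total=6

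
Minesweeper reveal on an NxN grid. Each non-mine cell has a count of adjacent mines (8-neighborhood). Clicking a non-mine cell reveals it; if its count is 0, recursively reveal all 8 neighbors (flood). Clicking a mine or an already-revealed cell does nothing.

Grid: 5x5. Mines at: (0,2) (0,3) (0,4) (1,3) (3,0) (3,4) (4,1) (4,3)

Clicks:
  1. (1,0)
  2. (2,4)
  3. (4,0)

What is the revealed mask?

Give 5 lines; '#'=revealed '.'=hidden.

Answer: ##...
##...
##..#
.....
#....

Derivation:
Click 1 (1,0) count=0: revealed 6 new [(0,0) (0,1) (1,0) (1,1) (2,0) (2,1)] -> total=6
Click 2 (2,4) count=2: revealed 1 new [(2,4)] -> total=7
Click 3 (4,0) count=2: revealed 1 new [(4,0)] -> total=8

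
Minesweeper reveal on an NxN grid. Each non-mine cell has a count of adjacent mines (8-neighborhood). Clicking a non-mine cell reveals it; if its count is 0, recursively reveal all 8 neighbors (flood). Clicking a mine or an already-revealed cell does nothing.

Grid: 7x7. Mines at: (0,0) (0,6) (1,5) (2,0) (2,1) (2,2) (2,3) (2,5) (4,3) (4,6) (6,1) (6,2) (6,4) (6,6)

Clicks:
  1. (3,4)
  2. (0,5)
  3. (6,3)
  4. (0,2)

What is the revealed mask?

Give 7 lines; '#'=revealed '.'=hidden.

Click 1 (3,4) count=3: revealed 1 new [(3,4)] -> total=1
Click 2 (0,5) count=2: revealed 1 new [(0,5)] -> total=2
Click 3 (6,3) count=2: revealed 1 new [(6,3)] -> total=3
Click 4 (0,2) count=0: revealed 8 new [(0,1) (0,2) (0,3) (0,4) (1,1) (1,2) (1,3) (1,4)] -> total=11

Answer: .#####.
.####..
.......
....#..
.......
.......
...#...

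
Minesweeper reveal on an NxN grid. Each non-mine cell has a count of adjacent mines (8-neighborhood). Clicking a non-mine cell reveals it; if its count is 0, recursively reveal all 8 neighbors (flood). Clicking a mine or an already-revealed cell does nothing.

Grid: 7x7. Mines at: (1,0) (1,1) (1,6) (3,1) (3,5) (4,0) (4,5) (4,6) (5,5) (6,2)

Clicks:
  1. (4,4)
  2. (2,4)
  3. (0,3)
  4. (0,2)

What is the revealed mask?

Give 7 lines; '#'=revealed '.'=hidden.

Answer: ..####.
..####.
..####.
..###..
..###..
..###..
.......

Derivation:
Click 1 (4,4) count=3: revealed 1 new [(4,4)] -> total=1
Click 2 (2,4) count=1: revealed 1 new [(2,4)] -> total=2
Click 3 (0,3) count=0: revealed 19 new [(0,2) (0,3) (0,4) (0,5) (1,2) (1,3) (1,4) (1,5) (2,2) (2,3) (2,5) (3,2) (3,3) (3,4) (4,2) (4,3) (5,2) (5,3) (5,4)] -> total=21
Click 4 (0,2) count=1: revealed 0 new [(none)] -> total=21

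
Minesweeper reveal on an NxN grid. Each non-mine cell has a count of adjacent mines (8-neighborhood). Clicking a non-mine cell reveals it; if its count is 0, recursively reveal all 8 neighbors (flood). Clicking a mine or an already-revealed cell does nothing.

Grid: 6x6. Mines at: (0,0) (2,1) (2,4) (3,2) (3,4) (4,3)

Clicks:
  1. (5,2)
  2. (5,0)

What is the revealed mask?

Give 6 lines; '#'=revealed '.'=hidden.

Answer: ......
......
......
##....
###...
###...

Derivation:
Click 1 (5,2) count=1: revealed 1 new [(5,2)] -> total=1
Click 2 (5,0) count=0: revealed 7 new [(3,0) (3,1) (4,0) (4,1) (4,2) (5,0) (5,1)] -> total=8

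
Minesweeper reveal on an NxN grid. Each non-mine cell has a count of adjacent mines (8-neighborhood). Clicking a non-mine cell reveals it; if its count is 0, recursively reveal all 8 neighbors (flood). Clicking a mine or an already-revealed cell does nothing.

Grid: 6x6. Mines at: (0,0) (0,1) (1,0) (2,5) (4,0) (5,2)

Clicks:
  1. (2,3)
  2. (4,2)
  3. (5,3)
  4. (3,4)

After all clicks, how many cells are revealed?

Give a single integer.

Answer: 26

Derivation:
Click 1 (2,3) count=0: revealed 26 new [(0,2) (0,3) (0,4) (0,5) (1,1) (1,2) (1,3) (1,4) (1,5) (2,1) (2,2) (2,3) (2,4) (3,1) (3,2) (3,3) (3,4) (3,5) (4,1) (4,2) (4,3) (4,4) (4,5) (5,3) (5,4) (5,5)] -> total=26
Click 2 (4,2) count=1: revealed 0 new [(none)] -> total=26
Click 3 (5,3) count=1: revealed 0 new [(none)] -> total=26
Click 4 (3,4) count=1: revealed 0 new [(none)] -> total=26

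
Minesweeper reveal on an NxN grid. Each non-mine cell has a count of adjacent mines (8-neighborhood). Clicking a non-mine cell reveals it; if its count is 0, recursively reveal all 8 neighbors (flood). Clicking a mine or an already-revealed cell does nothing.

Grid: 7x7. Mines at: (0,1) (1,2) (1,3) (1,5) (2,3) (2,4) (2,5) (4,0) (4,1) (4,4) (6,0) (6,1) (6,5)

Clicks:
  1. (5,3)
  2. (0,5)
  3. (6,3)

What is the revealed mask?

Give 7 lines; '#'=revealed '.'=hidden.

Click 1 (5,3) count=1: revealed 1 new [(5,3)] -> total=1
Click 2 (0,5) count=1: revealed 1 new [(0,5)] -> total=2
Click 3 (6,3) count=0: revealed 5 new [(5,2) (5,4) (6,2) (6,3) (6,4)] -> total=7

Answer: .....#.
.......
.......
.......
.......
..###..
..###..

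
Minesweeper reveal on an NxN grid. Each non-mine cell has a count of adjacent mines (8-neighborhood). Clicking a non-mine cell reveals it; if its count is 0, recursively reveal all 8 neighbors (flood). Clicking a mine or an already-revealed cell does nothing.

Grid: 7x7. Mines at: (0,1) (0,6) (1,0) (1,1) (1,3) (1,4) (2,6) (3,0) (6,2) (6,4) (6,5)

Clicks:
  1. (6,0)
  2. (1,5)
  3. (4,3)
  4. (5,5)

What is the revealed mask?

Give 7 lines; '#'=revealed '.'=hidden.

Answer: .......
.....#.
.#####.
.######
#######
#######
##.....

Derivation:
Click 1 (6,0) count=0: revealed 6 new [(4,0) (4,1) (5,0) (5,1) (6,0) (6,1)] -> total=6
Click 2 (1,5) count=3: revealed 1 new [(1,5)] -> total=7
Click 3 (4,3) count=0: revealed 21 new [(2,1) (2,2) (2,3) (2,4) (2,5) (3,1) (3,2) (3,3) (3,4) (3,5) (3,6) (4,2) (4,3) (4,4) (4,5) (4,6) (5,2) (5,3) (5,4) (5,5) (5,6)] -> total=28
Click 4 (5,5) count=2: revealed 0 new [(none)] -> total=28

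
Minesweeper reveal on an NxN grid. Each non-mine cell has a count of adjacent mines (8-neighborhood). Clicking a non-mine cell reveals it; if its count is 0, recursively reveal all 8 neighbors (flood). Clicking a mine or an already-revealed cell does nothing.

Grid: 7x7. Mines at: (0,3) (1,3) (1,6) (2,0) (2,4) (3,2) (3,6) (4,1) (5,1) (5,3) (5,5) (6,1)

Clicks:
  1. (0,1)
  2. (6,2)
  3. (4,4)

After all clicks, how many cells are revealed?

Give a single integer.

Click 1 (0,1) count=0: revealed 6 new [(0,0) (0,1) (0,2) (1,0) (1,1) (1,2)] -> total=6
Click 2 (6,2) count=3: revealed 1 new [(6,2)] -> total=7
Click 3 (4,4) count=2: revealed 1 new [(4,4)] -> total=8

Answer: 8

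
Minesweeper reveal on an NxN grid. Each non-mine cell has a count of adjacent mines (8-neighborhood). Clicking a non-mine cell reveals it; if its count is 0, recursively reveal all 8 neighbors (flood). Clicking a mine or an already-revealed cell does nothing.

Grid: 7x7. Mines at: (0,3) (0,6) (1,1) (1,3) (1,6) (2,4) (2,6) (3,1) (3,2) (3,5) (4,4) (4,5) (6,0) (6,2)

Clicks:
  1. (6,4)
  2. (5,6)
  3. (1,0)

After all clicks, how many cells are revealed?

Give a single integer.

Answer: 9

Derivation:
Click 1 (6,4) count=0: revealed 8 new [(5,3) (5,4) (5,5) (5,6) (6,3) (6,4) (6,5) (6,6)] -> total=8
Click 2 (5,6) count=1: revealed 0 new [(none)] -> total=8
Click 3 (1,0) count=1: revealed 1 new [(1,0)] -> total=9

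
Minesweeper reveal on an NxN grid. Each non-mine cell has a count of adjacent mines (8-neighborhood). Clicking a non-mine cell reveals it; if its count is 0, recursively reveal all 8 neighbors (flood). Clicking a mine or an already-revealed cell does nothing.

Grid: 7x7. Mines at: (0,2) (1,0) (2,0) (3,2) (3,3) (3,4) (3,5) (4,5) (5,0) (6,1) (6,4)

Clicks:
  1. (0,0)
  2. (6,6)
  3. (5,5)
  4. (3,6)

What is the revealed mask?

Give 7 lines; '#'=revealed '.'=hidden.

Click 1 (0,0) count=1: revealed 1 new [(0,0)] -> total=1
Click 2 (6,6) count=0: revealed 4 new [(5,5) (5,6) (6,5) (6,6)] -> total=5
Click 3 (5,5) count=2: revealed 0 new [(none)] -> total=5
Click 4 (3,6) count=2: revealed 1 new [(3,6)] -> total=6

Answer: #......
.......
.......
......#
.......
.....##
.....##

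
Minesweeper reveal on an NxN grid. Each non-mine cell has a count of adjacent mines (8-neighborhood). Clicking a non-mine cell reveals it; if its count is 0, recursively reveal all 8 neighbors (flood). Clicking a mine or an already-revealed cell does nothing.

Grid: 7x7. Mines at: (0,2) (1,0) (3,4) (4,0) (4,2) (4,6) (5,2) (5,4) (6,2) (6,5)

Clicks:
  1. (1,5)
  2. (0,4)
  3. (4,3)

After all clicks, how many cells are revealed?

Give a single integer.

Click 1 (1,5) count=0: revealed 14 new [(0,3) (0,4) (0,5) (0,6) (1,3) (1,4) (1,5) (1,6) (2,3) (2,4) (2,5) (2,6) (3,5) (3,6)] -> total=14
Click 2 (0,4) count=0: revealed 0 new [(none)] -> total=14
Click 3 (4,3) count=4: revealed 1 new [(4,3)] -> total=15

Answer: 15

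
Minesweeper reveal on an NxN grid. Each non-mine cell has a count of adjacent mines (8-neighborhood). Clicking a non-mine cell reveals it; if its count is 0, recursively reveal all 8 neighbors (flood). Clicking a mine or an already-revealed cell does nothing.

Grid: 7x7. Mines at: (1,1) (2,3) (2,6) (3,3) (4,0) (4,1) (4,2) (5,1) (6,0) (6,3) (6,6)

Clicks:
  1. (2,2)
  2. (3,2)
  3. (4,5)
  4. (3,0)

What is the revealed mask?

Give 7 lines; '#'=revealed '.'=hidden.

Answer: .......
.......
..#....
#.#.###
....###
....###
.......

Derivation:
Click 1 (2,2) count=3: revealed 1 new [(2,2)] -> total=1
Click 2 (3,2) count=4: revealed 1 new [(3,2)] -> total=2
Click 3 (4,5) count=0: revealed 9 new [(3,4) (3,5) (3,6) (4,4) (4,5) (4,6) (5,4) (5,5) (5,6)] -> total=11
Click 4 (3,0) count=2: revealed 1 new [(3,0)] -> total=12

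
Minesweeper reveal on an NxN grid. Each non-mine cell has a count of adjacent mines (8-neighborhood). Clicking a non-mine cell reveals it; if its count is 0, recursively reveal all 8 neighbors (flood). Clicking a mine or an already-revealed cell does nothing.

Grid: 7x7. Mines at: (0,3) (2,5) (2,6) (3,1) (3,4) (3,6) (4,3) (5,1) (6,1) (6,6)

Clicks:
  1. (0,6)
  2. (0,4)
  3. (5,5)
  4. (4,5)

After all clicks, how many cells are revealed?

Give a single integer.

Click 1 (0,6) count=0: revealed 6 new [(0,4) (0,5) (0,6) (1,4) (1,5) (1,6)] -> total=6
Click 2 (0,4) count=1: revealed 0 new [(none)] -> total=6
Click 3 (5,5) count=1: revealed 1 new [(5,5)] -> total=7
Click 4 (4,5) count=2: revealed 1 new [(4,5)] -> total=8

Answer: 8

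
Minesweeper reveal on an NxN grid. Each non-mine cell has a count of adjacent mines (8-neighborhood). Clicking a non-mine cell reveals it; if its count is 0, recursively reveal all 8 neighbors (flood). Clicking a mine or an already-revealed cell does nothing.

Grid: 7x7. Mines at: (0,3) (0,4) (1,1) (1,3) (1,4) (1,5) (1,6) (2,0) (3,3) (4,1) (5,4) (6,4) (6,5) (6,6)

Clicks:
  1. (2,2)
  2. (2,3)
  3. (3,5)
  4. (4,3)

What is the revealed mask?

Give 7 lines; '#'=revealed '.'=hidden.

Answer: .......
.......
..#####
....###
...####
.....##
.......

Derivation:
Click 1 (2,2) count=3: revealed 1 new [(2,2)] -> total=1
Click 2 (2,3) count=3: revealed 1 new [(2,3)] -> total=2
Click 3 (3,5) count=0: revealed 11 new [(2,4) (2,5) (2,6) (3,4) (3,5) (3,6) (4,4) (4,5) (4,6) (5,5) (5,6)] -> total=13
Click 4 (4,3) count=2: revealed 1 new [(4,3)] -> total=14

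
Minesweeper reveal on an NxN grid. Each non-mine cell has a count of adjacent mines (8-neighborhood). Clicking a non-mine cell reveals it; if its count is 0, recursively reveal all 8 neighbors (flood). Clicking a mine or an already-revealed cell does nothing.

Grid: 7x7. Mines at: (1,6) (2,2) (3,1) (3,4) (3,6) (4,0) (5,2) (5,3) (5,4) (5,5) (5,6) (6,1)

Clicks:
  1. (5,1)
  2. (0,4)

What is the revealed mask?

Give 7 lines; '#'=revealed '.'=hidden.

Click 1 (5,1) count=3: revealed 1 new [(5,1)] -> total=1
Click 2 (0,4) count=0: revealed 17 new [(0,0) (0,1) (0,2) (0,3) (0,4) (0,5) (1,0) (1,1) (1,2) (1,3) (1,4) (1,5) (2,0) (2,1) (2,3) (2,4) (2,5)] -> total=18

Answer: ######.
######.
##.###.
.......
.......
.#.....
.......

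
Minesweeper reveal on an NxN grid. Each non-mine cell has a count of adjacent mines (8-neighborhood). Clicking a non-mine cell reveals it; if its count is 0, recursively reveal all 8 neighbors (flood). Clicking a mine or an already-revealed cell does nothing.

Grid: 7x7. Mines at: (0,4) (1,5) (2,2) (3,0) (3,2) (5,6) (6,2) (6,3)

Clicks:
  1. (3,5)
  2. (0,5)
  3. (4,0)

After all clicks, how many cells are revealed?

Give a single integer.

Answer: 17

Derivation:
Click 1 (3,5) count=0: revealed 15 new [(2,3) (2,4) (2,5) (2,6) (3,3) (3,4) (3,5) (3,6) (4,3) (4,4) (4,5) (4,6) (5,3) (5,4) (5,5)] -> total=15
Click 2 (0,5) count=2: revealed 1 new [(0,5)] -> total=16
Click 3 (4,0) count=1: revealed 1 new [(4,0)] -> total=17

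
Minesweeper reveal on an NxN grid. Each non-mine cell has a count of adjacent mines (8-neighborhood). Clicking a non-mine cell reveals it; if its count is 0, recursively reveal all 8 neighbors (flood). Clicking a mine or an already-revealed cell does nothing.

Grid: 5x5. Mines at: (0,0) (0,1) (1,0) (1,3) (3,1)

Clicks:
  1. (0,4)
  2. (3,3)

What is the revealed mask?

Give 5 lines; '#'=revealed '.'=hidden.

Answer: ....#
.....
..###
..###
..###

Derivation:
Click 1 (0,4) count=1: revealed 1 new [(0,4)] -> total=1
Click 2 (3,3) count=0: revealed 9 new [(2,2) (2,3) (2,4) (3,2) (3,3) (3,4) (4,2) (4,3) (4,4)] -> total=10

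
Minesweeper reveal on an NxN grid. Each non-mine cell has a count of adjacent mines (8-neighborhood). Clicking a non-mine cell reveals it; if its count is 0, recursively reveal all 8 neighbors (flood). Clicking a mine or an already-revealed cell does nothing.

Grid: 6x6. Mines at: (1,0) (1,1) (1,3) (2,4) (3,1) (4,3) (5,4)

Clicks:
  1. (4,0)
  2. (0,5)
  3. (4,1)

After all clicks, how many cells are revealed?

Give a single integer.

Answer: 6

Derivation:
Click 1 (4,0) count=1: revealed 1 new [(4,0)] -> total=1
Click 2 (0,5) count=0: revealed 4 new [(0,4) (0,5) (1,4) (1,5)] -> total=5
Click 3 (4,1) count=1: revealed 1 new [(4,1)] -> total=6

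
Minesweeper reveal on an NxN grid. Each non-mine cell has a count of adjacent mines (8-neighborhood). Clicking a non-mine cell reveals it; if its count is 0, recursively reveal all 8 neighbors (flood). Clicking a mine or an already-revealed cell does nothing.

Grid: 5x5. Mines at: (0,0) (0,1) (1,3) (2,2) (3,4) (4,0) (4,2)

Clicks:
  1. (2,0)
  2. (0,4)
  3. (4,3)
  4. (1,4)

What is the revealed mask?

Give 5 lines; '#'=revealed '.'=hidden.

Click 1 (2,0) count=0: revealed 6 new [(1,0) (1,1) (2,0) (2,1) (3,0) (3,1)] -> total=6
Click 2 (0,4) count=1: revealed 1 new [(0,4)] -> total=7
Click 3 (4,3) count=2: revealed 1 new [(4,3)] -> total=8
Click 4 (1,4) count=1: revealed 1 new [(1,4)] -> total=9

Answer: ....#
##..#
##...
##...
...#.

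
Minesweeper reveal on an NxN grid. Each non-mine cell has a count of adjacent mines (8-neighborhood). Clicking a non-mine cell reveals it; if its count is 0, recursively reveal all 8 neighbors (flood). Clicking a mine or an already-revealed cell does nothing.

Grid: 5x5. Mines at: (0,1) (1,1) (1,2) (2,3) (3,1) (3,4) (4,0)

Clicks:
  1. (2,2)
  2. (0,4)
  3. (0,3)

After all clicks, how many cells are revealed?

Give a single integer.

Answer: 5

Derivation:
Click 1 (2,2) count=4: revealed 1 new [(2,2)] -> total=1
Click 2 (0,4) count=0: revealed 4 new [(0,3) (0,4) (1,3) (1,4)] -> total=5
Click 3 (0,3) count=1: revealed 0 new [(none)] -> total=5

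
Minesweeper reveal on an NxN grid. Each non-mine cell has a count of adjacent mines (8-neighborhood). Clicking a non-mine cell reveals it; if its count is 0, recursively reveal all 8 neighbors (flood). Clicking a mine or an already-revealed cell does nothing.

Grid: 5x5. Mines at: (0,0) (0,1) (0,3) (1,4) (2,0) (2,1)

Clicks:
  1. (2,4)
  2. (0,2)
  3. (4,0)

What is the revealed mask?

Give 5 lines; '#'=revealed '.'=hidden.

Answer: ..#..
.....
..###
#####
#####

Derivation:
Click 1 (2,4) count=1: revealed 1 new [(2,4)] -> total=1
Click 2 (0,2) count=2: revealed 1 new [(0,2)] -> total=2
Click 3 (4,0) count=0: revealed 12 new [(2,2) (2,3) (3,0) (3,1) (3,2) (3,3) (3,4) (4,0) (4,1) (4,2) (4,3) (4,4)] -> total=14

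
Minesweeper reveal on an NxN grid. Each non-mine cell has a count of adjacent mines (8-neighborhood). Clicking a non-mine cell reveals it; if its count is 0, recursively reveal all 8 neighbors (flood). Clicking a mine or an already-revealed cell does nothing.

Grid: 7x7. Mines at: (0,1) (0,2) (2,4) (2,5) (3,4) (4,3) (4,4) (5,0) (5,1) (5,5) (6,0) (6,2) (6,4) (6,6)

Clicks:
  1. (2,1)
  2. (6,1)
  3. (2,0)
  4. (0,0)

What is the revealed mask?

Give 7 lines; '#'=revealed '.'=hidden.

Answer: #......
####...
####...
####...
###....
.......
.#.....

Derivation:
Click 1 (2,1) count=0: revealed 15 new [(1,0) (1,1) (1,2) (1,3) (2,0) (2,1) (2,2) (2,3) (3,0) (3,1) (3,2) (3,3) (4,0) (4,1) (4,2)] -> total=15
Click 2 (6,1) count=4: revealed 1 new [(6,1)] -> total=16
Click 3 (2,0) count=0: revealed 0 new [(none)] -> total=16
Click 4 (0,0) count=1: revealed 1 new [(0,0)] -> total=17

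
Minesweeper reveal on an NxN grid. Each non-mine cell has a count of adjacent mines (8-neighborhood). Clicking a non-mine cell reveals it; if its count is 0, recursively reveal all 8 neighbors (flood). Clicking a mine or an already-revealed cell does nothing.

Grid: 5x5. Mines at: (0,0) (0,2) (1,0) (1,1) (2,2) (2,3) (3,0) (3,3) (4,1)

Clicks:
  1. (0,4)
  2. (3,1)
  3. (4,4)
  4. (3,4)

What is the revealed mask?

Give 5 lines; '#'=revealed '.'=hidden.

Answer: ...##
...##
.....
.#..#
....#

Derivation:
Click 1 (0,4) count=0: revealed 4 new [(0,3) (0,4) (1,3) (1,4)] -> total=4
Click 2 (3,1) count=3: revealed 1 new [(3,1)] -> total=5
Click 3 (4,4) count=1: revealed 1 new [(4,4)] -> total=6
Click 4 (3,4) count=2: revealed 1 new [(3,4)] -> total=7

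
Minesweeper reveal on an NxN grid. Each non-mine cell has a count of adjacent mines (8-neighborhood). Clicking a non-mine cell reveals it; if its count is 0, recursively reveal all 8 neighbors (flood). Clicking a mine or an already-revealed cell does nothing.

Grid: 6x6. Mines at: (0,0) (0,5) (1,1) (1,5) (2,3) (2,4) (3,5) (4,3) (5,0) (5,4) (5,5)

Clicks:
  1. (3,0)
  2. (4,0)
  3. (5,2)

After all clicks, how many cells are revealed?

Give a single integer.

Answer: 10

Derivation:
Click 1 (3,0) count=0: revealed 9 new [(2,0) (2,1) (2,2) (3,0) (3,1) (3,2) (4,0) (4,1) (4,2)] -> total=9
Click 2 (4,0) count=1: revealed 0 new [(none)] -> total=9
Click 3 (5,2) count=1: revealed 1 new [(5,2)] -> total=10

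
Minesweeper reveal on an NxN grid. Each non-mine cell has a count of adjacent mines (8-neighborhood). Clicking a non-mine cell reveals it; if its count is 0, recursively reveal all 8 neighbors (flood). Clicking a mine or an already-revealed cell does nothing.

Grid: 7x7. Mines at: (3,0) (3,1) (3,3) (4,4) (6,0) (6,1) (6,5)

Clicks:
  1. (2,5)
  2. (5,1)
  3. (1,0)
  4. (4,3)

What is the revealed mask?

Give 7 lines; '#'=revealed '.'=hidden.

Answer: #######
#######
#######
....###
...#.##
.#...##
.......

Derivation:
Click 1 (2,5) count=0: revealed 28 new [(0,0) (0,1) (0,2) (0,3) (0,4) (0,5) (0,6) (1,0) (1,1) (1,2) (1,3) (1,4) (1,5) (1,6) (2,0) (2,1) (2,2) (2,3) (2,4) (2,5) (2,6) (3,4) (3,5) (3,6) (4,5) (4,6) (5,5) (5,6)] -> total=28
Click 2 (5,1) count=2: revealed 1 new [(5,1)] -> total=29
Click 3 (1,0) count=0: revealed 0 new [(none)] -> total=29
Click 4 (4,3) count=2: revealed 1 new [(4,3)] -> total=30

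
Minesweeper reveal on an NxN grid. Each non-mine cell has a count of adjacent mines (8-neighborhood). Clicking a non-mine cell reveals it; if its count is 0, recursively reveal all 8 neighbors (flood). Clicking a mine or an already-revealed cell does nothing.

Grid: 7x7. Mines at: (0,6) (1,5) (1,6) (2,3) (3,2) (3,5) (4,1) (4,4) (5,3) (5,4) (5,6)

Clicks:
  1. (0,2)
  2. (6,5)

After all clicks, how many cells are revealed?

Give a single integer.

Answer: 16

Derivation:
Click 1 (0,2) count=0: revealed 15 new [(0,0) (0,1) (0,2) (0,3) (0,4) (1,0) (1,1) (1,2) (1,3) (1,4) (2,0) (2,1) (2,2) (3,0) (3,1)] -> total=15
Click 2 (6,5) count=2: revealed 1 new [(6,5)] -> total=16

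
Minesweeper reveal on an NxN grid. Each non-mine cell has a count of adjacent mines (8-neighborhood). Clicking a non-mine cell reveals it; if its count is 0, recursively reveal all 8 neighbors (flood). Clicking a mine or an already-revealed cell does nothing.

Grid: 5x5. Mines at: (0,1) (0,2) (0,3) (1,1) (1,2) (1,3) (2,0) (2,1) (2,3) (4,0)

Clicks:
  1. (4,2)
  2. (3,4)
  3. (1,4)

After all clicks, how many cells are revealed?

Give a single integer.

Click 1 (4,2) count=0: revealed 8 new [(3,1) (3,2) (3,3) (3,4) (4,1) (4,2) (4,3) (4,4)] -> total=8
Click 2 (3,4) count=1: revealed 0 new [(none)] -> total=8
Click 3 (1,4) count=3: revealed 1 new [(1,4)] -> total=9

Answer: 9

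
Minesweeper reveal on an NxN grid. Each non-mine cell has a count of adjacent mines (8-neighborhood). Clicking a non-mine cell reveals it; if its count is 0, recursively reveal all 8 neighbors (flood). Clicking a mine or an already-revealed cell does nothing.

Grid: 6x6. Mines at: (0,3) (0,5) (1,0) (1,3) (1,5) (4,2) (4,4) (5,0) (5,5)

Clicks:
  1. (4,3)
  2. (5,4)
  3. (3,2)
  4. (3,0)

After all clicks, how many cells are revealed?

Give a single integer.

Answer: 9

Derivation:
Click 1 (4,3) count=2: revealed 1 new [(4,3)] -> total=1
Click 2 (5,4) count=2: revealed 1 new [(5,4)] -> total=2
Click 3 (3,2) count=1: revealed 1 new [(3,2)] -> total=3
Click 4 (3,0) count=0: revealed 6 new [(2,0) (2,1) (3,0) (3,1) (4,0) (4,1)] -> total=9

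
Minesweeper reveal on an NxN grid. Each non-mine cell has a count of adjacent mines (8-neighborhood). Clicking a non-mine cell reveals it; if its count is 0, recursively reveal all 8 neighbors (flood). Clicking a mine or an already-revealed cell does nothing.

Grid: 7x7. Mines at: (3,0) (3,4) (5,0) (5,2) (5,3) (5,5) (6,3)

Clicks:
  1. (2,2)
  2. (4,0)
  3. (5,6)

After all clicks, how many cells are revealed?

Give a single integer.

Click 1 (2,2) count=0: revealed 31 new [(0,0) (0,1) (0,2) (0,3) (0,4) (0,5) (0,6) (1,0) (1,1) (1,2) (1,3) (1,4) (1,5) (1,6) (2,0) (2,1) (2,2) (2,3) (2,4) (2,5) (2,6) (3,1) (3,2) (3,3) (3,5) (3,6) (4,1) (4,2) (4,3) (4,5) (4,6)] -> total=31
Click 2 (4,0) count=2: revealed 1 new [(4,0)] -> total=32
Click 3 (5,6) count=1: revealed 1 new [(5,6)] -> total=33

Answer: 33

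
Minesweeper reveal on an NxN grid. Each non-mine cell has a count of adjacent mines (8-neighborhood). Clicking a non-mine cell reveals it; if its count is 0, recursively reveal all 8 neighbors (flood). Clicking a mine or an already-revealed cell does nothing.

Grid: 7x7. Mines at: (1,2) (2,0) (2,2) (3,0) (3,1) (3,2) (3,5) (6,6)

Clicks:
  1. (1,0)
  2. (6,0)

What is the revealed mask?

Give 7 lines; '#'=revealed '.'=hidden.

Answer: .......
#......
.......
.......
######.
######.
######.

Derivation:
Click 1 (1,0) count=1: revealed 1 new [(1,0)] -> total=1
Click 2 (6,0) count=0: revealed 18 new [(4,0) (4,1) (4,2) (4,3) (4,4) (4,5) (5,0) (5,1) (5,2) (5,3) (5,4) (5,5) (6,0) (6,1) (6,2) (6,3) (6,4) (6,5)] -> total=19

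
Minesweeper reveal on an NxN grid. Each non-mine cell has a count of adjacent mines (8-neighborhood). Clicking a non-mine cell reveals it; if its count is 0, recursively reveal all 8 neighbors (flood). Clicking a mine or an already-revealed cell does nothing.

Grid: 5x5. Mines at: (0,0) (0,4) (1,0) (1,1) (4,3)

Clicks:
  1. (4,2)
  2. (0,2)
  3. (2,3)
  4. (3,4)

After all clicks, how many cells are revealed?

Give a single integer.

Click 1 (4,2) count=1: revealed 1 new [(4,2)] -> total=1
Click 2 (0,2) count=1: revealed 1 new [(0,2)] -> total=2
Click 3 (2,3) count=0: revealed 9 new [(1,2) (1,3) (1,4) (2,2) (2,3) (2,4) (3,2) (3,3) (3,4)] -> total=11
Click 4 (3,4) count=1: revealed 0 new [(none)] -> total=11

Answer: 11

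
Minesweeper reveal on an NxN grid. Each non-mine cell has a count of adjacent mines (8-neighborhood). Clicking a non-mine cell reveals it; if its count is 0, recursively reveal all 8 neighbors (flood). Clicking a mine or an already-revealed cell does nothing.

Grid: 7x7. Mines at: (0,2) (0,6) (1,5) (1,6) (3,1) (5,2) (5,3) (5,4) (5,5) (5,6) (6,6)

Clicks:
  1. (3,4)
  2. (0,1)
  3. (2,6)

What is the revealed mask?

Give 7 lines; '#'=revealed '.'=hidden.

Click 1 (3,4) count=0: revealed 18 new [(1,2) (1,3) (1,4) (2,2) (2,3) (2,4) (2,5) (2,6) (3,2) (3,3) (3,4) (3,5) (3,6) (4,2) (4,3) (4,4) (4,5) (4,6)] -> total=18
Click 2 (0,1) count=1: revealed 1 new [(0,1)] -> total=19
Click 3 (2,6) count=2: revealed 0 new [(none)] -> total=19

Answer: .#.....
..###..
..#####
..#####
..#####
.......
.......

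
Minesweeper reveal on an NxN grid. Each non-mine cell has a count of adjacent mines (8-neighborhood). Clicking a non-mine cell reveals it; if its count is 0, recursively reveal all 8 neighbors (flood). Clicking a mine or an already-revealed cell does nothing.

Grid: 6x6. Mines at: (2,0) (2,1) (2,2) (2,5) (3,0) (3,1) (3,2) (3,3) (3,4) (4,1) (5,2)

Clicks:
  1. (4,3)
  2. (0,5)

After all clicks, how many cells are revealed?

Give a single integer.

Answer: 13

Derivation:
Click 1 (4,3) count=4: revealed 1 new [(4,3)] -> total=1
Click 2 (0,5) count=0: revealed 12 new [(0,0) (0,1) (0,2) (0,3) (0,4) (0,5) (1,0) (1,1) (1,2) (1,3) (1,4) (1,5)] -> total=13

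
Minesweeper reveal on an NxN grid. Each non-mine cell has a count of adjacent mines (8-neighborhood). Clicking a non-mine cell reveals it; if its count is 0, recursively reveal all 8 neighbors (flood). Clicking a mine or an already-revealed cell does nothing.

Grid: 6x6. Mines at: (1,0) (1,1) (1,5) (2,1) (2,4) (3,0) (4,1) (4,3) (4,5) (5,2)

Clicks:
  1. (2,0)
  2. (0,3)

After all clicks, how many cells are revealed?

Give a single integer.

Answer: 7

Derivation:
Click 1 (2,0) count=4: revealed 1 new [(2,0)] -> total=1
Click 2 (0,3) count=0: revealed 6 new [(0,2) (0,3) (0,4) (1,2) (1,3) (1,4)] -> total=7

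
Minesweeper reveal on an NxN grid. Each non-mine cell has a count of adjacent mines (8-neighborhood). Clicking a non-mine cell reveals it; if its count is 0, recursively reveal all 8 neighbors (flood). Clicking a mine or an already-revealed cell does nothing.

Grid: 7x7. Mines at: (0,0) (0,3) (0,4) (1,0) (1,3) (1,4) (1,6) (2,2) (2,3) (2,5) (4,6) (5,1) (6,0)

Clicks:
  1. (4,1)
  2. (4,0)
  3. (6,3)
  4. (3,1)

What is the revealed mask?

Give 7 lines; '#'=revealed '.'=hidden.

Click 1 (4,1) count=1: revealed 1 new [(4,1)] -> total=1
Click 2 (4,0) count=1: revealed 1 new [(4,0)] -> total=2
Click 3 (6,3) count=0: revealed 18 new [(3,2) (3,3) (3,4) (3,5) (4,2) (4,3) (4,4) (4,5) (5,2) (5,3) (5,4) (5,5) (5,6) (6,2) (6,3) (6,4) (6,5) (6,6)] -> total=20
Click 4 (3,1) count=1: revealed 1 new [(3,1)] -> total=21

Answer: .......
.......
.......
.#####.
######.
..#####
..#####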